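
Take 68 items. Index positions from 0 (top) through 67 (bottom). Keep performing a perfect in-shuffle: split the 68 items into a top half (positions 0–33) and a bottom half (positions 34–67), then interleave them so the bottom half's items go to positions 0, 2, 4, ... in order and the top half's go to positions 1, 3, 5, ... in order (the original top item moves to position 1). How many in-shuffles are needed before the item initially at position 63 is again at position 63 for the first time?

Follow position 63 under repeated in-shuffles:
63 → 58 → 48 → 28 → 57 → 46 → 24 → 49 → ... → 63 (length 22)
It first returns after 22 in-shuffles.

22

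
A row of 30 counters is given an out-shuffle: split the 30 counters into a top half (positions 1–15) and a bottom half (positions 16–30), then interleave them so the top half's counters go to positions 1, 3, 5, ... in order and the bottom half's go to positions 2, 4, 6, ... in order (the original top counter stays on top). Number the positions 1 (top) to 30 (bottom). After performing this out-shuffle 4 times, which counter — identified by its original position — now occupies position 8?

25

Work backwards from position 8, undoing one out-shuffle at a time:
8 ← 19 ← 10 ← 20 ← 25
So the counter now at position 8 started at position 25.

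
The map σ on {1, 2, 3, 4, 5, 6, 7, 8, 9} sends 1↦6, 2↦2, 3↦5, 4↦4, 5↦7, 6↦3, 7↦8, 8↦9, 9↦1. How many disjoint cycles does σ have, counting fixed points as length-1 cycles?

Cycle decomposition: (1 6 3 5 7 8 9) (2) (4).
3 cycles.

3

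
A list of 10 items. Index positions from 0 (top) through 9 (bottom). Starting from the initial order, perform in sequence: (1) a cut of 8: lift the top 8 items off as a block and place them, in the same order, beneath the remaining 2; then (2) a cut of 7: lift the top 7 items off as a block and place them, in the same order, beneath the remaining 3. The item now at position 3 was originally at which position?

Undo the operations in reverse order, starting from position 3:
  undo op 2 (cut 7): 3 ← 0
  undo op 1 (cut 8): 0 ← 8
So the item at position 3 came from original position 8.

8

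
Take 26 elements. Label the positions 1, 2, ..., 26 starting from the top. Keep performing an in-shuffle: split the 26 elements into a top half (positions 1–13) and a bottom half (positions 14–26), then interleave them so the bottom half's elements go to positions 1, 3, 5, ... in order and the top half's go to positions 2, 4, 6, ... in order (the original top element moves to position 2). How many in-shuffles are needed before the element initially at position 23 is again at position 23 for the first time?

Follow position 23 under repeated in-shuffles:
23 → 19 → 11 → 22 → 17 → 7 → 14 → 1 → 2 → 4 → 8 → 16 → 5 → 10 → 20 → 13 → 26 → 25 → 23
It first returns after 18 in-shuffles.

18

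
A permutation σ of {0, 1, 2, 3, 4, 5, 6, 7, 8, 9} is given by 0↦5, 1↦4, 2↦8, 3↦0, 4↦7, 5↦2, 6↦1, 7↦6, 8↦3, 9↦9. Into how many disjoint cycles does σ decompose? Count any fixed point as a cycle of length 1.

Cycle decomposition: (0 5 2 8 3) (1 4 7 6) (9).
3 cycles.

3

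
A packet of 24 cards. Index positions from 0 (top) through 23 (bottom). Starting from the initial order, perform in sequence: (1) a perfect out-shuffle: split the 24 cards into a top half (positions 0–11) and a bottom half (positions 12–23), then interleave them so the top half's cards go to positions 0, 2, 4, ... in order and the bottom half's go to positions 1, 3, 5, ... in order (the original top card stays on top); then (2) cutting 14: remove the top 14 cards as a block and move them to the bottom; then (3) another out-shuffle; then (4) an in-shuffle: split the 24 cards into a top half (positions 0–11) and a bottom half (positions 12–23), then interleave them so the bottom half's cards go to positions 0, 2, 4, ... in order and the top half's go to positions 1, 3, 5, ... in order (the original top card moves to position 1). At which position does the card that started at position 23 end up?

Track the card from position 23 forward through each operation:
  after op 1 (out-shuffle): 23 → 23
  after op 2 (cut 14): 23 → 9
  after op 3 (out-shuffle): 9 → 18
  after op 4 (in-shuffle): 18 → 12

12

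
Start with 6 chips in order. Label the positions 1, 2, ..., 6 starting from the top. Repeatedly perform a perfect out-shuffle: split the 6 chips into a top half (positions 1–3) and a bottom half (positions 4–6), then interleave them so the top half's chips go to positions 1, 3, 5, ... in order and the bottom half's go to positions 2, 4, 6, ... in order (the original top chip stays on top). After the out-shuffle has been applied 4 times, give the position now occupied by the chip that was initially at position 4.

4

Track the chip's position through each out-shuffle:
4 → 2 → 3 → 5 → 4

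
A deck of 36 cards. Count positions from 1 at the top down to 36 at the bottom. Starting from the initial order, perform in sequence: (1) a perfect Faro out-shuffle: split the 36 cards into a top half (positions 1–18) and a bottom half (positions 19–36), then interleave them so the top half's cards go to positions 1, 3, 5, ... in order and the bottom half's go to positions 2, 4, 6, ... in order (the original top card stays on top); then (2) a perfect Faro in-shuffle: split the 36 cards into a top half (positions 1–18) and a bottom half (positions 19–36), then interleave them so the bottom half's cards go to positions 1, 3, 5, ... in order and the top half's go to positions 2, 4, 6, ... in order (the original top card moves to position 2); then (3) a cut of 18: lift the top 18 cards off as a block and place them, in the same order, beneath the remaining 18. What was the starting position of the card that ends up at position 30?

Undo the operations in reverse order, starting from position 30:
  undo op 3 (cut 18): 30 ← 12
  undo op 2 (in-shuffle, from top half): 12 ← 6
  undo op 1 (out-shuffle, from bottom half): 6 ← 21
So the card at position 30 came from original position 21.

21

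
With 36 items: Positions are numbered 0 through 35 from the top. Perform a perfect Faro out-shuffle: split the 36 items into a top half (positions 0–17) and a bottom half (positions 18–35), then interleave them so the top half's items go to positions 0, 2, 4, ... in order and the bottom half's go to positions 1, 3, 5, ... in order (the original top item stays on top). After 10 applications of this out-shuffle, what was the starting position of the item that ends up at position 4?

Work backwards from position 4, undoing one out-shuffle at a time:
4 ← 2 ← 1 ← 18 ← 9 ← 22 ← 11 ← 23 ← 29 ← 32 ← 16
So the item now at position 4 started at position 16.

16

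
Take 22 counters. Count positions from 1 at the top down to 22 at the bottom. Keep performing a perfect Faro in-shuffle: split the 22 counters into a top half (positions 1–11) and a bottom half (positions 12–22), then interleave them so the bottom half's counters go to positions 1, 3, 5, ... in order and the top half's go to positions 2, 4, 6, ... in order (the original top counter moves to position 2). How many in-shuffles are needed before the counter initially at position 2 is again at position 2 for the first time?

Follow position 2 under repeated in-shuffles:
2 → 4 → 8 → 16 → 9 → 18 → 13 → 3 → 6 → 12 → 1 → 2
It first returns after 11 in-shuffles.

11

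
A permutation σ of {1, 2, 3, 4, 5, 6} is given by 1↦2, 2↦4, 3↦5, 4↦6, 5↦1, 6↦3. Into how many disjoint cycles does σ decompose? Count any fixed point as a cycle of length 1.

Cycle decomposition: (1 2 4 6 3 5).
1 cycle.

1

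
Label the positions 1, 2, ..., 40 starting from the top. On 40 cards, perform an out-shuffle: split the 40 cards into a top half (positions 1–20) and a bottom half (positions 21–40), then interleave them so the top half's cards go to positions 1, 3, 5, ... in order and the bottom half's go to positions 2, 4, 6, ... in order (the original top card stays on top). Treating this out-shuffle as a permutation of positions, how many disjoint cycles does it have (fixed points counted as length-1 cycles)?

Trace each unvisited position around until it returns:
(1) (2 3 5 9 17 33 ... len 12) (4 7 13 25 10 19 ... len 12) (8 15 29 18 35 30 ... len 12) (14 27) (40)
6 cycles in total.

6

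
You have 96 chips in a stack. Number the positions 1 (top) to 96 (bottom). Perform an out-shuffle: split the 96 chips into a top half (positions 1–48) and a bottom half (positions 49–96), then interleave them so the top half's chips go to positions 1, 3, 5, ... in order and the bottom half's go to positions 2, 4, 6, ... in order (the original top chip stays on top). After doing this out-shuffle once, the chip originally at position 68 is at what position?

40

Track the chip's position through each out-shuffle:
68 → 40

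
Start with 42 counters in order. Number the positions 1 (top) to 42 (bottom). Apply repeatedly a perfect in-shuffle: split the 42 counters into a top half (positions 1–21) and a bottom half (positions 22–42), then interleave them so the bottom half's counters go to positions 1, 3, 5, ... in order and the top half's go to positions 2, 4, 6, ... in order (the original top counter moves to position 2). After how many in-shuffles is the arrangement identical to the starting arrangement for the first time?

14

The in-shuffle permutes the 42 positions with cycle lengths [14, 14, 14].
Every counter is home exactly when every cycle has completed a whole number of laps, i.e. after lcm(14) = 14 in-shuffles.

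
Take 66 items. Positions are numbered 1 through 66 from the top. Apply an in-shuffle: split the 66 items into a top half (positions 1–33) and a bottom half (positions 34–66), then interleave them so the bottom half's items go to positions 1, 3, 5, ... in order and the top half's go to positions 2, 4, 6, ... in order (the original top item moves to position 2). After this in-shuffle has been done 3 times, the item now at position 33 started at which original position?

Work backwards from position 33, undoing one in-shuffle at a time:
33 ← 50 ← 25 ← 46
So the item now at position 33 started at position 46.

46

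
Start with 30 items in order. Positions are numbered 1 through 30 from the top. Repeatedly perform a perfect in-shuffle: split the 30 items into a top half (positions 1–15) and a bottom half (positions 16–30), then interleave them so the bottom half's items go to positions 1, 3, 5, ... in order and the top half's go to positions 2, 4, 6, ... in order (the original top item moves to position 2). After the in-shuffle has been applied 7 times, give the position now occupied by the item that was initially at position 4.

16

Track the item's position through each in-shuffle:
4 → 8 → 16 → 1 → 2 → 4 → 8 → 16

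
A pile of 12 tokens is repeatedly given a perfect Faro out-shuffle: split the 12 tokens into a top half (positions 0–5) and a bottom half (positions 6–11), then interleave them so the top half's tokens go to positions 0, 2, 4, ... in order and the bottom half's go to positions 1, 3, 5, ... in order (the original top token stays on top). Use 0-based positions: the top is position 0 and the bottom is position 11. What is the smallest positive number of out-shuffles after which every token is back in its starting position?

The out-shuffle permutes the 12 positions with cycle lengths [1, 1, 10].
Every token is home exactly when every cycle has completed a whole number of laps, i.e. after lcm(1, 10) = 10 out-shuffles.

10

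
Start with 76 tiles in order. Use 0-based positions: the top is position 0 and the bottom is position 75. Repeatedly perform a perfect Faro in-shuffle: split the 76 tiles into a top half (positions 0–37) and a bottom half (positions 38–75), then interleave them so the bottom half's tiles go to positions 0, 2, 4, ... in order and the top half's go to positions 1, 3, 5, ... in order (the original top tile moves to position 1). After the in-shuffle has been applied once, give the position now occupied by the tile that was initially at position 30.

Track the tile's position through each in-shuffle:
30 → 61

61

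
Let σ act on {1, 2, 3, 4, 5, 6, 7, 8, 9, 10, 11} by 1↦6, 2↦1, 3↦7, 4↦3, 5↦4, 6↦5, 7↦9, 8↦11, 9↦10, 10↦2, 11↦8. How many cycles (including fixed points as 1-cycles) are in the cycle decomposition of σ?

Cycle decomposition: (1 6 5 4 3 7 9 10 2) (8 11).
2 cycles.

2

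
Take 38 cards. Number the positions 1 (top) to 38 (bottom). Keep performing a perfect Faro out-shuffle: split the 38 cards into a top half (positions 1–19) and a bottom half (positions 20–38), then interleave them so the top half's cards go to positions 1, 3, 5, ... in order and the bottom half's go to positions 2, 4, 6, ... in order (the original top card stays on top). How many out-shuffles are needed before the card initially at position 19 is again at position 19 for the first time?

Follow position 19 under repeated out-shuffles:
19 → 37 → 36 → 34 → 30 → 22 → 6 → 11 → ... → 19 (length 36)
It first returns after 36 out-shuffles.

36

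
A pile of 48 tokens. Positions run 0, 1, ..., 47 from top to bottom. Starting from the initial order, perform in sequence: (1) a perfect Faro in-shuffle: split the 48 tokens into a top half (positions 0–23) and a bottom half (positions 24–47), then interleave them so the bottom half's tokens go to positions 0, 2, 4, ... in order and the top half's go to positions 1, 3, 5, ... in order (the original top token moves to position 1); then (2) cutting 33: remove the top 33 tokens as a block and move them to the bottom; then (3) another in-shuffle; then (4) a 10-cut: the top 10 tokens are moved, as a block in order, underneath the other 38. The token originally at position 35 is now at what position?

Track the token from position 35 forward through each operation:
  after op 1 (in-shuffle): 35 → 22
  after op 2 (cut 33): 22 → 37
  after op 3 (in-shuffle): 37 → 26
  after op 4 (cut 10): 26 → 16

16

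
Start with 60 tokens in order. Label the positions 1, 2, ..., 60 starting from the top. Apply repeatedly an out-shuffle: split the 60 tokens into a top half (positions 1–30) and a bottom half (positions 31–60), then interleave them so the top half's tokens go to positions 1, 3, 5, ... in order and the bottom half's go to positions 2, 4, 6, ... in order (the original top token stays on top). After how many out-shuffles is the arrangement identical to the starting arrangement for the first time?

The out-shuffle permutes the 60 positions with cycle lengths [1, 1, 58].
Every token is home exactly when every cycle has completed a whole number of laps, i.e. after lcm(1, 58) = 58 out-shuffles.

58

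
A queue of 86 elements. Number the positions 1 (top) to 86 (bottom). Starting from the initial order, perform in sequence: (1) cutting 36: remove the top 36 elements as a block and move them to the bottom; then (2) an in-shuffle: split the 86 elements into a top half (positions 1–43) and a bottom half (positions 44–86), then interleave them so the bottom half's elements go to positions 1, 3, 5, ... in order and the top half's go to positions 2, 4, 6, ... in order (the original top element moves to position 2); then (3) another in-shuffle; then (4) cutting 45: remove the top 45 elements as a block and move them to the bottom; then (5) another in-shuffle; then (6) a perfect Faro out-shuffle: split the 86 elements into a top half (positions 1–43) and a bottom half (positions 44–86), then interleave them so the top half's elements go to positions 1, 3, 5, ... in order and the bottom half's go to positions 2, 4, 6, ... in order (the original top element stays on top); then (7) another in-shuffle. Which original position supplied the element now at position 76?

Undo the operations in reverse order, starting from position 76:
  undo op 7 (in-shuffle, from top half): 76 ← 38
  undo op 6 (out-shuffle, from bottom half): 38 ← 62
  undo op 5 (in-shuffle, from top half): 62 ← 31
  undo op 4 (cut 45): 31 ← 76
  undo op 3 (in-shuffle, from top half): 76 ← 38
  undo op 2 (in-shuffle, from top half): 38 ← 19
  undo op 1 (cut 36): 19 ← 55
So the element at position 76 came from original position 55.

55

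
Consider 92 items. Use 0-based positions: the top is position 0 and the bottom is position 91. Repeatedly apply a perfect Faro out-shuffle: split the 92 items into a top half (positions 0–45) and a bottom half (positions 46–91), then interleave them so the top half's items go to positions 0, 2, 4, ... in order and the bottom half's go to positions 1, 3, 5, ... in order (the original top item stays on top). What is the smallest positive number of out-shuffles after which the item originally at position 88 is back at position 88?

Follow position 88 under repeated out-shuffles:
88 → 85 → 79 → 67 → 43 → 86 → 81 → 71 → 51 → 11 → 22 → 44 → 88
It first returns after 12 out-shuffles.

12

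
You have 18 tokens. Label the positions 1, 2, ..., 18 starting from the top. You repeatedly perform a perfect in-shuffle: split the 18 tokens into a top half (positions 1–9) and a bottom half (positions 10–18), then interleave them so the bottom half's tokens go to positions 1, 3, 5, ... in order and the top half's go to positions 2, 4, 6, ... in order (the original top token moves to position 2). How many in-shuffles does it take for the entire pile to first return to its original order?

The in-shuffle permutes the 18 positions with cycle lengths [18].
Every token is home exactly when every cycle has completed a whole number of laps, i.e. after lcm(18) = 18 in-shuffles.

18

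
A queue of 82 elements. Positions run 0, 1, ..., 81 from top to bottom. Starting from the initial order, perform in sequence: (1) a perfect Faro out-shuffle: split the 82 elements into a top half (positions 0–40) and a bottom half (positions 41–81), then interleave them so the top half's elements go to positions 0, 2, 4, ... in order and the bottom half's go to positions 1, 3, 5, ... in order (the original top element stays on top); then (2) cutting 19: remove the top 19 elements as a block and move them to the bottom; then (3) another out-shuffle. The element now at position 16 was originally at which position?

Undo the operations in reverse order, starting from position 16:
  undo op 3 (out-shuffle, from top half): 16 ← 8
  undo op 2 (cut 19): 8 ← 27
  undo op 1 (out-shuffle, from bottom half): 27 ← 54
So the element at position 16 came from original position 54.

54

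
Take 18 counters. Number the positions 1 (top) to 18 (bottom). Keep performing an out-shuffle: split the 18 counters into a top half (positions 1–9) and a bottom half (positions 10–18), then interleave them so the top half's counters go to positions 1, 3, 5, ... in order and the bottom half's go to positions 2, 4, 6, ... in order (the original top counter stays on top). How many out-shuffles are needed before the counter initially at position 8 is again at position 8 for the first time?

Follow position 8 under repeated out-shuffles:
8 → 15 → 12 → 6 → 11 → 4 → 7 → 13 → 8
It first returns after 8 out-shuffles.

8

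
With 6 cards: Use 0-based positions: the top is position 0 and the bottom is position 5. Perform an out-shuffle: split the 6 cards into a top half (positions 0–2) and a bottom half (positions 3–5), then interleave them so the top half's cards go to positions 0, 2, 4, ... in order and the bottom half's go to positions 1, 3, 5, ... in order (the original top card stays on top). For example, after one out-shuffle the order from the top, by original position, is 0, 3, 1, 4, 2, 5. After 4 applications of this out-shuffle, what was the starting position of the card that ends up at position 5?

Work backwards from position 5, undoing one out-shuffle at a time:
5 ← 5 ← 5 ← 5 ← 5
So the card now at position 5 started at position 5.

5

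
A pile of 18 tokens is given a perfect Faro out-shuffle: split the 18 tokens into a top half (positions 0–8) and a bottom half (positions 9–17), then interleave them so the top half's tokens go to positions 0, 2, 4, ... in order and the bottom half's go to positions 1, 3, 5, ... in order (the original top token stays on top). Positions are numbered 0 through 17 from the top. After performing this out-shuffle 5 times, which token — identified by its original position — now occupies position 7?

5

Work backwards from position 7, undoing one out-shuffle at a time:
7 ← 12 ← 6 ← 3 ← 10 ← 5
So the token now at position 7 started at position 5.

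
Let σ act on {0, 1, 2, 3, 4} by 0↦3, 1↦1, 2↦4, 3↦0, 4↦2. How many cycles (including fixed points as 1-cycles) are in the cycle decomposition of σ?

3

Cycle decomposition: (0 3) (1) (2 4).
3 cycles.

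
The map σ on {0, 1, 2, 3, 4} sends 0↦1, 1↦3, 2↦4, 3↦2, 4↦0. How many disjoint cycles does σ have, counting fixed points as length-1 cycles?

1

Cycle decomposition: (0 1 3 2 4).
1 cycle.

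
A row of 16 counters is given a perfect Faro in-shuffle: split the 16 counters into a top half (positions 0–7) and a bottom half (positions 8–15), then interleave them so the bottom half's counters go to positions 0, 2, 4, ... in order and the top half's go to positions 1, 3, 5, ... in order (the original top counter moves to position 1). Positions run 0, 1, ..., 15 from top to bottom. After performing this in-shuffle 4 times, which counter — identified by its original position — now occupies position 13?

2

Work backwards from position 13, undoing one in-shuffle at a time:
13 ← 6 ← 11 ← 5 ← 2
So the counter now at position 13 started at position 2.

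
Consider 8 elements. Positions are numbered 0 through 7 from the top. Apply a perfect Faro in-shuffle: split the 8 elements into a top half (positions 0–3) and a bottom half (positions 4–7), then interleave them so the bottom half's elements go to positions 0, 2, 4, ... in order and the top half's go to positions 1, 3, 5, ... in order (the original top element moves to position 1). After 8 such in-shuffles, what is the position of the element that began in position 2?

Track the element's position through each in-shuffle:
2 → 5 → 2 → 5 → 2 → 5 → 2 → 5 → 2

2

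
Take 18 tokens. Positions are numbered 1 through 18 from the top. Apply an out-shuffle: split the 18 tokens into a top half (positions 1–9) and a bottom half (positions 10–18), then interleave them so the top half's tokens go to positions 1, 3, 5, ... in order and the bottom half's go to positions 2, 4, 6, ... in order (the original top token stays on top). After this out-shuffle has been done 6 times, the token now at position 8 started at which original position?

12

Work backwards from position 8, undoing one out-shuffle at a time:
8 ← 13 ← 7 ← 4 ← 11 ← 6 ← 12
So the token now at position 8 started at position 12.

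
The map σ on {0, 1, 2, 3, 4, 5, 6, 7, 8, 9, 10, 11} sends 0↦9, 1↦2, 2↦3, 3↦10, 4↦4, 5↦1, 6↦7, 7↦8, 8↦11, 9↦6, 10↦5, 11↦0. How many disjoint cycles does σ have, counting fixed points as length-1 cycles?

Cycle decomposition: (0 9 6 7 8 11) (1 2 3 10 5) (4).
3 cycles.

3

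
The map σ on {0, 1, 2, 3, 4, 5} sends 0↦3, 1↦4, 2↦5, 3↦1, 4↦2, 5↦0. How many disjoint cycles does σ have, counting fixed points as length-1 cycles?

1

Cycle decomposition: (0 3 1 4 2 5).
1 cycle.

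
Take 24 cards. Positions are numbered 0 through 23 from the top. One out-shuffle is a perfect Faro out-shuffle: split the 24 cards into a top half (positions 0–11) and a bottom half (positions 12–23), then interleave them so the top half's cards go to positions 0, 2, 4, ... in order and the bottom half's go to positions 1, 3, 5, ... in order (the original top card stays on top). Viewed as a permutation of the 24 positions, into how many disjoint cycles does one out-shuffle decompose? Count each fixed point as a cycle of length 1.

Trace each unvisited position around until it returns:
(0) (1 2 4 8 16 9 ... len 11) (5 10 20 17 11 22 ... len 11) (23)
4 cycles in total.

4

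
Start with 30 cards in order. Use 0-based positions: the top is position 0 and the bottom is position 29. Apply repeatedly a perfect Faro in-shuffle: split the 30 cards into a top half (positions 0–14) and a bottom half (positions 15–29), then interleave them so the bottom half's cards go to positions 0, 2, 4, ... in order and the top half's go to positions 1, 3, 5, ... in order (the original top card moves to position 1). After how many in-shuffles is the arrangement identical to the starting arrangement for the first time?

5

The in-shuffle permutes the 30 positions with cycle lengths [5, 5, 5, 5, 5, 5].
Every card is home exactly when every cycle has completed a whole number of laps, i.e. after lcm(5) = 5 in-shuffles.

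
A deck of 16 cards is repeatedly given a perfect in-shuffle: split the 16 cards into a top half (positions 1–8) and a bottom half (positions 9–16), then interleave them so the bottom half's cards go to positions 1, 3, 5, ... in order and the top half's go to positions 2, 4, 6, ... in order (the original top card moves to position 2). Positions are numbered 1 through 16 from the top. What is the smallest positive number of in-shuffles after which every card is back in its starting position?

8

The in-shuffle permutes the 16 positions with cycle lengths [8, 8].
Every card is home exactly when every cycle has completed a whole number of laps, i.e. after lcm(8) = 8 in-shuffles.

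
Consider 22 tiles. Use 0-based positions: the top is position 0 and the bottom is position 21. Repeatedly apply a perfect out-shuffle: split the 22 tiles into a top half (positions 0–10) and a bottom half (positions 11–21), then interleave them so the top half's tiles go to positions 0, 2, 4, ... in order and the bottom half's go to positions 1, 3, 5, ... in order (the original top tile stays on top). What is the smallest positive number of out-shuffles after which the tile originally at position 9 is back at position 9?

3

Follow position 9 under repeated out-shuffles:
9 → 18 → 15 → 9
It first returns after 3 out-shuffles.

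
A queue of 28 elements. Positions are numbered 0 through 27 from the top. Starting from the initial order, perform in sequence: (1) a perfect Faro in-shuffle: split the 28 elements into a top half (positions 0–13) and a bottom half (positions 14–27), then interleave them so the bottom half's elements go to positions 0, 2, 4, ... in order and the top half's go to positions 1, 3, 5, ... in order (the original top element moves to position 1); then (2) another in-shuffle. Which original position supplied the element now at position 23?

Undo the operations in reverse order, starting from position 23:
  undo op 2 (in-shuffle, from top half): 23 ← 11
  undo op 1 (in-shuffle, from top half): 11 ← 5
So the element at position 23 came from original position 5.

5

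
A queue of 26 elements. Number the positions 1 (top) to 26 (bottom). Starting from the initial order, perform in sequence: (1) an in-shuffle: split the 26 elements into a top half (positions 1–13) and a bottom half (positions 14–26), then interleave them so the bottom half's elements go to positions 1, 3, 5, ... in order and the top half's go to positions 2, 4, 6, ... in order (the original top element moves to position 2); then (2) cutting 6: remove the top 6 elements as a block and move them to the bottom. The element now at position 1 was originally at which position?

Undo the operations in reverse order, starting from position 1:
  undo op 2 (cut 6): 1 ← 7
  undo op 1 (in-shuffle, from bottom half): 7 ← 17
So the element at position 1 came from original position 17.

17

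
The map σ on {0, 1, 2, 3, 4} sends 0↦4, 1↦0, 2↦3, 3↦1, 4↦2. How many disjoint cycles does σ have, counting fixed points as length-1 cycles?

Cycle decomposition: (0 4 2 3 1).
1 cycle.

1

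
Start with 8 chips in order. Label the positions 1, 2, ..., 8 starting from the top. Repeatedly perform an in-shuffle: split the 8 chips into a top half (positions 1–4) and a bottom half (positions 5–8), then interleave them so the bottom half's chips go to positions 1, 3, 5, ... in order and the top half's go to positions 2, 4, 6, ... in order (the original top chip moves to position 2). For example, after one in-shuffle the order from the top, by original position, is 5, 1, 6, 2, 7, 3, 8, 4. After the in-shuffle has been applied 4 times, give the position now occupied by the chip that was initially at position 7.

4

Track the chip's position through each in-shuffle:
7 → 5 → 1 → 2 → 4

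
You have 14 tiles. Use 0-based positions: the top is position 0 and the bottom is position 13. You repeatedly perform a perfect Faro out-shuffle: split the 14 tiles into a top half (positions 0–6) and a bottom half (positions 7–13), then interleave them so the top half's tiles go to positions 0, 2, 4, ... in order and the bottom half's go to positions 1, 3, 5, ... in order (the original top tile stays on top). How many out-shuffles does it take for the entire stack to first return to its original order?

The out-shuffle permutes the 14 positions with cycle lengths [1, 1, 12].
Every tile is home exactly when every cycle has completed a whole number of laps, i.e. after lcm(1, 12) = 12 out-shuffles.

12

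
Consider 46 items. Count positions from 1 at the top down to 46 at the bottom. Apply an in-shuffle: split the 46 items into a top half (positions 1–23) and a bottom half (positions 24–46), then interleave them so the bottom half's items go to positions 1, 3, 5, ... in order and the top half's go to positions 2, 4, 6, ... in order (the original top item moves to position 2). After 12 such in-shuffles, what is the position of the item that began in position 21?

6

Track the item's position through each in-shuffle:
21 → 42 → 37 → 27 → 7 → 14 → 28 → 9 → 18 → 36 → 25 → 3 → 6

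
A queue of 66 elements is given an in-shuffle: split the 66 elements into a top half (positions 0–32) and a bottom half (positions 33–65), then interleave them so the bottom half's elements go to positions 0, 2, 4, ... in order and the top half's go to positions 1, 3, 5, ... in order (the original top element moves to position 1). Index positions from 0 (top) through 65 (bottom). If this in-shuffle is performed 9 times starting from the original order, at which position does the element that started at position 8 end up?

Track the element's position through each in-shuffle:
8 → 17 → 35 → 4 → 9 → 19 → 39 → 12 → 25 → 51

51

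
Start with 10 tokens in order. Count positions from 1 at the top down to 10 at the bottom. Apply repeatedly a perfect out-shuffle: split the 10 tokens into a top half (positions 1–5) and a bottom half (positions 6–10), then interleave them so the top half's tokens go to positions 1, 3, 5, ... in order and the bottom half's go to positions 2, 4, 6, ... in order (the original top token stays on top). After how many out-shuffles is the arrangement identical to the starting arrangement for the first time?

6

The out-shuffle permutes the 10 positions with cycle lengths [1, 1, 2, 6].
Every token is home exactly when every cycle has completed a whole number of laps, i.e. after lcm(1, 2, 6) = 6 out-shuffles.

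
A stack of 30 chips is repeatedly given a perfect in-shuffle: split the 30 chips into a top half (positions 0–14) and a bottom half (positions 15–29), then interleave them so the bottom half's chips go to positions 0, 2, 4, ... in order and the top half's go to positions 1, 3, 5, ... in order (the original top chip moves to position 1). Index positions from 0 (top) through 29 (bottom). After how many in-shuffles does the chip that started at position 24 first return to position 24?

5

Follow position 24 under repeated in-shuffles:
24 → 18 → 6 → 13 → 27 → 24
It first returns after 5 in-shuffles.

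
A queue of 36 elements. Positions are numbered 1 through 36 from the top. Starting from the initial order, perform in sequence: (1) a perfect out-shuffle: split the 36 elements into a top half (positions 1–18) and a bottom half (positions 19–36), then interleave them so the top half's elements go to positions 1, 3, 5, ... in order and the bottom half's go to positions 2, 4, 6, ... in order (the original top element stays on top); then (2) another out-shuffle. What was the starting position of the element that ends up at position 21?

Undo the operations in reverse order, starting from position 21:
  undo op 2 (out-shuffle, from top half): 21 ← 11
  undo op 1 (out-shuffle, from top half): 11 ← 6
So the element at position 21 came from original position 6.

6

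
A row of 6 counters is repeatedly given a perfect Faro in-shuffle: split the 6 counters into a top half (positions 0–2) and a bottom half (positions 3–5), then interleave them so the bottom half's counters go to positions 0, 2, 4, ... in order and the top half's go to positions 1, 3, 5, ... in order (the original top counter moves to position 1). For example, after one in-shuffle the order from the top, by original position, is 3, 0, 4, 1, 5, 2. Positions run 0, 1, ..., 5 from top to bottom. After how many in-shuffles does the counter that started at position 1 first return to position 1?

3

Follow position 1 under repeated in-shuffles:
1 → 3 → 0 → 1
It first returns after 3 in-shuffles.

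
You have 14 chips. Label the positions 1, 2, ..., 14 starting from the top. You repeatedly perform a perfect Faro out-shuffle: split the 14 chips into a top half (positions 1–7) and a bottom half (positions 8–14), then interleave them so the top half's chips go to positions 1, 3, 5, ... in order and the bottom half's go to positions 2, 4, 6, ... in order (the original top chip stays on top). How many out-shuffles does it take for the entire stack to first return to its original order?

12

The out-shuffle permutes the 14 positions with cycle lengths [1, 1, 12].
Every chip is home exactly when every cycle has completed a whole number of laps, i.e. after lcm(1, 12) = 12 out-shuffles.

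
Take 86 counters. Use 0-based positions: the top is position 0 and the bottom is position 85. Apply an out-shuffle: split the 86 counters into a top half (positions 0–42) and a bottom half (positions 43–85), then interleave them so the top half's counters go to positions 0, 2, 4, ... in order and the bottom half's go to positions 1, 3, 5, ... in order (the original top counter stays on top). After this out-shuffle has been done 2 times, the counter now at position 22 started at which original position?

Work backwards from position 22, undoing one out-shuffle at a time:
22 ← 11 ← 48
So the counter now at position 22 started at position 48.

48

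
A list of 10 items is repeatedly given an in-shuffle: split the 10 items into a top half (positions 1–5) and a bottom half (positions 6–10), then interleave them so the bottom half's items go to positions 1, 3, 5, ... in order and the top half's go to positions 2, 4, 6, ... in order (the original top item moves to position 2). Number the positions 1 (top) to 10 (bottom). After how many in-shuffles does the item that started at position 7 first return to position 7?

Follow position 7 under repeated in-shuffles:
7 → 3 → 6 → 1 → 2 → 4 → 8 → 5 → 10 → 9 → 7
It first returns after 10 in-shuffles.

10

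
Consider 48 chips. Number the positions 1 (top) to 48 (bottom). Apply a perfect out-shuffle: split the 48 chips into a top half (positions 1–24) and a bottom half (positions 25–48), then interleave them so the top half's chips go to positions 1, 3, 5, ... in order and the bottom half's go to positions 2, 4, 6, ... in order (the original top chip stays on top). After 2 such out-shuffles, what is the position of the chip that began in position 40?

Track the chip's position through each out-shuffle:
40 → 32 → 16

16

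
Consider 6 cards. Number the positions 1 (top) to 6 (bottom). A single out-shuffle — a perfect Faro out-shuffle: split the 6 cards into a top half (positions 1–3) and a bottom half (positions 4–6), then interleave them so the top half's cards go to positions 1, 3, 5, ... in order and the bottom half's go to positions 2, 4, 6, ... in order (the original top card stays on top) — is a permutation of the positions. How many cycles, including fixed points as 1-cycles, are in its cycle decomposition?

Trace each unvisited position around until it returns:
(1) (2 3 5 4) (6)
3 cycles in total.

3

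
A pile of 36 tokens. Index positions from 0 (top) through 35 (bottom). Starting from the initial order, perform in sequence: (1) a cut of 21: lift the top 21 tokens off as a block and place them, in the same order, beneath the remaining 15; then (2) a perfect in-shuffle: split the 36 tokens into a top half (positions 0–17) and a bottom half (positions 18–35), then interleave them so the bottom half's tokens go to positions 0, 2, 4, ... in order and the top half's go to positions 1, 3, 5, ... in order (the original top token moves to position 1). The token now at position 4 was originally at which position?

5

Undo the operations in reverse order, starting from position 4:
  undo op 2 (in-shuffle, from bottom half): 4 ← 20
  undo op 1 (cut 21): 20 ← 5
So the token at position 4 came from original position 5.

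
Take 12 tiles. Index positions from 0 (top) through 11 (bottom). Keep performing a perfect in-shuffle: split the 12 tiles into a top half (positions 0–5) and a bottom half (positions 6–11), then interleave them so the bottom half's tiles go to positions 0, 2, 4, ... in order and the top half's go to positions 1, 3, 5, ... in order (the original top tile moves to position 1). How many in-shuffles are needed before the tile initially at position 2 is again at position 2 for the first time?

12

Follow position 2 under repeated in-shuffles:
2 → 5 → 11 → 10 → 8 → 4 → 9 → 6 → 0 → 1 → 3 → 7 → 2
It first returns after 12 in-shuffles.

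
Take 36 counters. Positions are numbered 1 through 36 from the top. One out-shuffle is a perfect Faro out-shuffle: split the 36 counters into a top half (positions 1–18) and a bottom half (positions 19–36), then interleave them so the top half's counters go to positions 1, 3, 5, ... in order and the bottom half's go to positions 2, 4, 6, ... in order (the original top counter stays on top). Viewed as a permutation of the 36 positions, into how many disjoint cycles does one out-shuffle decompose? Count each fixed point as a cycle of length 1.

7

Trace each unvisited position around until it returns:
(1) (2 3 5 9 17 33 ... len 12) (4 7 13 25 14 27 ... len 12) (6 11 21) (8 15 29 22) (16 31 26) (36)
7 cycles in total.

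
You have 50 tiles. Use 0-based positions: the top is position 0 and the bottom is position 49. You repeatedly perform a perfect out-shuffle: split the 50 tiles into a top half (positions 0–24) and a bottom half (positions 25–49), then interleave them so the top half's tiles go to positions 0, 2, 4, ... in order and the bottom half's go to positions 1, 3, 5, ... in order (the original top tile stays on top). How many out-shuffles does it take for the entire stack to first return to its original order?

The out-shuffle permutes the 50 positions with cycle lengths [1, 1, 3, 3, 21, 21].
Every tile is home exactly when every cycle has completed a whole number of laps, i.e. after lcm(1, 3, 21) = 21 out-shuffles.

21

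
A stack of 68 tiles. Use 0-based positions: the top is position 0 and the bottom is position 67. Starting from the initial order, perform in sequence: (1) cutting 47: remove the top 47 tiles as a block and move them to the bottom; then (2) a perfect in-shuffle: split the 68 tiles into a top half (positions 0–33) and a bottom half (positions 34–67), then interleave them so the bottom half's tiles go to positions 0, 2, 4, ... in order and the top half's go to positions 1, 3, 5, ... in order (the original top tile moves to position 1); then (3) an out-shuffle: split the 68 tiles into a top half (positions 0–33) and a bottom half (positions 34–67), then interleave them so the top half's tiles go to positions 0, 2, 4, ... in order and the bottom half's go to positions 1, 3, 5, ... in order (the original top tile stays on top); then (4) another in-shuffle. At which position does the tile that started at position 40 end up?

Track the tile from position 40 forward through each operation:
  after op 1 (cut 47): 40 → 61
  after op 2 (in-shuffle): 61 → 54
  after op 3 (out-shuffle): 54 → 41
  after op 4 (in-shuffle): 41 → 14

14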